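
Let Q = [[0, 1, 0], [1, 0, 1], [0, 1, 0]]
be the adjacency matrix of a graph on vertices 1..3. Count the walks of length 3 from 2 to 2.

0

The number of length-3 walks from vertex 2 to vertex 2 is entry (2,2) of Q³, where Q is the adjacency matrix.
Q² = [[1, 0, 1], [0, 2, 0], [1, 0, 1]]
Q³ = [[0, 2, 0], [2, 0, 2], [0, 2, 0]]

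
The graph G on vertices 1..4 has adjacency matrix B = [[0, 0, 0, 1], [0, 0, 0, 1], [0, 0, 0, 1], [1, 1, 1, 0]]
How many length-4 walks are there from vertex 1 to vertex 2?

3

The number of length-4 walks from vertex 1 to vertex 2 is entry (1,2) of B⁴, where B is the adjacency matrix.
B² = [[1, 1, 1, 0], [1, 1, 1, 0], [1, 1, 1, 0], [0, 0, 0, 3]]
B³ = [[0, 0, 0, 3], [0, 0, 0, 3], [0, 0, 0, 3], [3, 3, 3, 0]]
B⁴ = [[3, 3, 3, 0], [3, 3, 3, 0], [3, 3, 3, 0], [0, 0, 0, 9]]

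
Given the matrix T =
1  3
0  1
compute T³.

[[1, 9], [0, 1]]

T² = [[1, 6], [0, 1]]
T³ = [[1, 9], [0, 1]]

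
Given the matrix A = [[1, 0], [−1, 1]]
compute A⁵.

[[1, 0], [−5, 1]]

A = I + N where N = [[0, 0], [−1, 0]] is strictly lower-triangular, so N² = 0.
(I + N)⁵ = I + 5·N = [[1, 0], [−5, 1]].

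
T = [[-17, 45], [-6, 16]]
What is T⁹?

[[-3077, 7695], [-1026, 2566]]

tr T = -1 and det T = -2, so the characteristic polynomial is λ² − (-1)λ + (-2) with roots -2 and 1.
Eigenvectors give P = [[-3, 5], [-1, 2]] with P⁻¹ = [[-2, 5], [-1, 3]], and T = P·diag(-2, 1)·P⁻¹.
Then T⁹ = P·diag(-512, 1)·P⁻¹ = [[1536, 5], [512, 2]] · [[-2, 5], [-1, 3]] = [[-3077, 7695], [-1026, 2566]].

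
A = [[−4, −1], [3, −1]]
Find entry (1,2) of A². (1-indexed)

5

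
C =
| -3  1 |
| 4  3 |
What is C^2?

[[13, 0], [0, 13]]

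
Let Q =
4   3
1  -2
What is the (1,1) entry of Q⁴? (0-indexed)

61

Q² = [[19, 6], [2, 7]]
Q³ = [[82, 45], [15, -8]]
Q⁴ = [[373, 156], [52, 61]]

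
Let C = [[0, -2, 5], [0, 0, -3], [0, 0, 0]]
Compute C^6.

[[0, 0, 0], [0, 0, 0], [0, 0, 0]]

C is strictly triangular, hence nilpotent: C^3 = 0, so C^6 = 0.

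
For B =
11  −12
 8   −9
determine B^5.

tr B = 2 and det B = −3, so the characteristic polynomial is λ² − (2)λ + (−3) with roots 3 and −1.
Eigenvectors give P = [[3, 1], [2, 1]] with P⁻¹ = [[1, −1], [−2, 3]], and B = P·diag(3, −1)·P⁻¹.
Then B^5 = P·diag(243, −1)·P⁻¹ = [[729, −1], [486, −1]] · [[1, −1], [−2, 3]] = [[731, −732], [488, −489]].

[[731, −732], [488, −489]]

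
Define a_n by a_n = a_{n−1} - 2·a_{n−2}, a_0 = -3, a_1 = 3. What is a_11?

3

With companion matrix A = [[1, -2], [1, 0]], [a_n, a_{n−1}]ᵀ = A·[a_{n−1}, a_{n−2}]ᵀ, so [a_11, a_10]ᵀ = A¹⁰·[a_1, a_0]ᵀ.
A¹⁰ = [[23, 22], [-11, 34]], giving [a_11, a_10]ᵀ = [[3], [-135]].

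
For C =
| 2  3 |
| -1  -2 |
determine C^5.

C² = I (check: tr C = 0 and det C = -1), so C^5 = C since 5 is odd.

[[2, 3], [-1, -2]]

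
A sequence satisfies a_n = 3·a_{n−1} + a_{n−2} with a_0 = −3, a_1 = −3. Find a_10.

With companion matrix C = [[3, 1], [1, 0]], [a_n, a_{n−1}]ᵀ = C·[a_{n−1}, a_{n−2}]ᵀ, so [a_10, a_9]ᵀ = C⁹·[a_1, a_0]ᵀ.
C⁹ = [[42837, 12970], [12970, 3927]], giving [a_10, a_9]ᵀ = [[−167421], [−50691]].

−167421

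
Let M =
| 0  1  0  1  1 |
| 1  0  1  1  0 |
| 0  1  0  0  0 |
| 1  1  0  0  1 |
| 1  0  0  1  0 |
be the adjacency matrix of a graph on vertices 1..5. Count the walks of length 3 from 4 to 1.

5

The number of length-3 walks from vertex 4 to vertex 1 is entry (4,1) of M³, where M is the adjacency matrix.
M² = [[3, 1, 1, 2, 1], [1, 3, 0, 1, 2], [1, 0, 1, 1, 0], [2, 1, 1, 3, 1], [1, 2, 0, 1, 2]]
M³ = [[4, 6, 1, 5, 5], [6, 2, 3, 6, 2], [1, 3, 0, 1, 2], [5, 6, 1, 4, 5], [5, 2, 2, 5, 2]]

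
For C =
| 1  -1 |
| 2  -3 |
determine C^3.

[[3, -5], [10, -17]]

C^2 = [[-1, 2], [-4, 7]]
C^3 = [[3, -5], [10, -17]]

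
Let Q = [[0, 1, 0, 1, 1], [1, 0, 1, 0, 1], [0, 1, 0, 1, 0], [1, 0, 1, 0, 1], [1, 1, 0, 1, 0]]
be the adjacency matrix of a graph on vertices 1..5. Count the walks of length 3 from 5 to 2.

The number of length-3 walks from vertex 5 to vertex 2 is entry (5,2) of Q³, where Q is the adjacency matrix.
Q² = [[3, 1, 2, 1, 2], [1, 3, 0, 3, 1], [2, 0, 2, 0, 2], [1, 3, 0, 3, 1], [2, 1, 2, 1, 3]]
Q³ = [[4, 7, 2, 7, 5], [7, 2, 6, 2, 7], [2, 6, 0, 6, 2], [7, 2, 6, 2, 7], [5, 7, 2, 7, 4]]

7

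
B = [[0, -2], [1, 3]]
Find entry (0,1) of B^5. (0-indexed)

-62

tr B = 3 and det B = 2, so the characteristic polynomial is λ² − (3)λ + (2) with roots 1 and 2.
Eigenvectors give P = [[-2, 1], [1, -1]] with P⁻¹ = [[-1, -1], [-1, -2]], and B = P·diag(1, 2)·P⁻¹.
Then B^5 = P·diag(1, 32)·P⁻¹ = [[-2, 32], [1, -32]] · [[-1, -1], [-1, -2]] = [[-30, -62], [31, 63]].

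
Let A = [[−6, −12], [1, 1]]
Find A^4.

[[276, 780], [−65, −179]]

tr A = −5 and det A = 6, so the characteristic polynomial is λ² − (−5)λ + (6) with roots −2 and −3.
Eigenvectors give P = [[−3, 4], [1, −1]] with P⁻¹ = [[1, 4], [1, 3]], and A = P·diag(−2, −3)·P⁻¹.
Then A^4 = P·diag(16, 81)·P⁻¹ = [[−48, 324], [16, −81]] · [[1, 4], [1, 3]] = [[276, 780], [−65, −179]].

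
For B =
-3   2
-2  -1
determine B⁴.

B² = [[5, -8], [8, -3]]
B³ = [[1, 18], [-18, 19]]
B⁴ = [[-39, -16], [16, -55]]

[[-39, -16], [16, -55]]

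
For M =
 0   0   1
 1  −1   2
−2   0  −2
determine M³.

M² = [[−2, 0, −2], [−5, 1, −5], [4, 0, 2]]
M³ = [[4, 0, 2], [11, −1, 7], [−4, 0, 0]]

[[4, 0, 2], [11, −1, 7], [−4, 0, 0]]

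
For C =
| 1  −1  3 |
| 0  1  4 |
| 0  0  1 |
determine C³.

C = I + N where N = [[0, −1, 3], [0, 0, 4], [0, 0, 0]] is strictly upper-triangular, so N³ = 0.
(I + N)³ = I + 3·N + 3·N² = [[1, −3, −3], [0, 1, 12], [0, 0, 1]].

[[1, −3, −3], [0, 1, 12], [0, 0, 1]]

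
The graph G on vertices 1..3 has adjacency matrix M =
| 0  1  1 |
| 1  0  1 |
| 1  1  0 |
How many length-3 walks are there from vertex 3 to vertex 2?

3

The number of length-3 walks from vertex 3 to vertex 2 is entry (3,2) of M³, where M is the adjacency matrix.
M² = [[2, 1, 1], [1, 2, 1], [1, 1, 2]]
M³ = [[2, 3, 3], [3, 2, 3], [3, 3, 2]]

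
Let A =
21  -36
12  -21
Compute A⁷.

[[15309, -26244], [8748, -15309]]

tr A = 0 and det A = -9, so the characteristic polynomial is λ² − (0)λ + (-9) with roots 3 and -3.
Eigenvectors give P = [[2, -3], [1, -2]] with P⁻¹ = [[2, -3], [1, -2]], and A = P·diag(3, -3)·P⁻¹.
Then A⁷ = P·diag(2187, -2187)·P⁻¹ = [[4374, 6561], [2187, 4374]] · [[2, -3], [1, -2]] = [[15309, -26244], [8748, -15309]].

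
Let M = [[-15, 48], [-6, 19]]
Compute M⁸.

tr M = 4 and det M = 3, so the characteristic polynomial is λ² − (4)λ + (3) with roots 1 and 3.
Eigenvectors give P = [[3, -8], [1, -3]] with P⁻¹ = [[3, -8], [1, -3]], and M = P·diag(1, 3)·P⁻¹.
Then M⁸ = P·diag(1, 6561)·P⁻¹ = [[3, -52488], [1, -19683]] · [[3, -8], [1, -3]] = [[-52479, 157440], [-19680, 59041]].

[[-52479, 157440], [-19680, 59041]]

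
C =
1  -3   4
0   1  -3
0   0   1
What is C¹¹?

[[1, -33, 539], [0, 1, -33], [0, 0, 1]]

C = I + N where N = [[0, -3, 4], [0, 0, -3], [0, 0, 0]] is strictly upper-triangular, so N³ = 0.
(I + N)¹¹ = I + 11·N + 55·N² = [[1, -33, 539], [0, 1, -33], [0, 0, 1]].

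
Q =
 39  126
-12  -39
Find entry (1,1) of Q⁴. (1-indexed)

81

tr Q = 0 and det Q = -9, so the characteristic polynomial is λ² − (0)λ + (-9) with roots 3 and -3.
Eigenvectors give P = [[7, 3], [-2, -1]] with P⁻¹ = [[1, 3], [-2, -7]], and Q = P·diag(3, -3)·P⁻¹.
Then Q⁴ = P·diag(81, 81)·P⁻¹ = [[567, 243], [-162, -81]] · [[1, 3], [-2, -7]] = [[81, 0], [0, 81]].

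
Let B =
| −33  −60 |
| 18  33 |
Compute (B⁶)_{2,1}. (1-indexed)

tr B = 0 and det B = −9, so the characteristic polynomial is λ² − (0)λ + (−9) with roots −3 and 3.
Eigenvectors give P = [[−2, 5], [1, −3]] with P⁻¹ = [[−3, −5], [−1, −2]], and B = P·diag(−3, 3)·P⁻¹.
Then B⁶ = P·diag(729, 729)·P⁻¹ = [[−1458, 3645], [729, −2187]] · [[−3, −5], [−1, −2]] = [[729, 0], [0, 729]].

0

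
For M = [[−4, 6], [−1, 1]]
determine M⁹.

tr M = −3 and det M = 2, so the characteristic polynomial is λ² − (−3)λ + (2) with roots −1 and −2.
Eigenvectors give P = [[−2, 3], [−1, 1]] with P⁻¹ = [[1, −3], [1, −2]], and M = P·diag(−1, −2)·P⁻¹.
Then M⁹ = P·diag(−1, −512)·P⁻¹ = [[2, −1536], [1, −512]] · [[1, −3], [1, −2]] = [[−1534, 3066], [−511, 1021]].

[[−1534, 3066], [−511, 1021]]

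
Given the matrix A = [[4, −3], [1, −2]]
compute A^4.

[[157, −84], [28, −11]]

A^2 = [[13, −6], [2, 1]]
A^3 = [[46, −27], [9, −8]]
A^4 = [[157, −84], [28, −11]]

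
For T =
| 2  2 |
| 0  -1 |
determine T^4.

T^2 = [[4, 2], [0, 1]]
T^3 = [[8, 6], [0, -1]]
T^4 = [[16, 10], [0, 1]]

[[16, 10], [0, 1]]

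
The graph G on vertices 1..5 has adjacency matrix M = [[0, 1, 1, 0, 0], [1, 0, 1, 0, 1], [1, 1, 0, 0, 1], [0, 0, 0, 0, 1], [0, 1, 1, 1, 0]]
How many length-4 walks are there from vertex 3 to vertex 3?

16

The number of length-4 walks from vertex 3 to vertex 3 is entry (3,3) of M⁴, where M is the adjacency matrix.
M² = [[2, 1, 1, 0, 2], [1, 3, 2, 1, 1], [1, 2, 3, 1, 1], [0, 1, 1, 1, 0], [2, 1, 1, 0, 3]]
M³ = [[2, 5, 5, 2, 2], [5, 4, 5, 1, 6], [5, 5, 4, 1, 6], [2, 1, 1, 0, 3], [2, 6, 6, 3, 2]]
M⁴ = [[10, 9, 9, 2, 12], [9, 16, 15, 6, 10], [9, 15, 16, 6, 10], [2, 6, 6, 3, 2], [12, 10, 10, 2, 15]]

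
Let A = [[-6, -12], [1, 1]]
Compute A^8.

tr A = -5 and det A = 6, so the characteristic polynomial is λ² − (-5)λ + (6) with roots -3 and -2.
Eigenvectors give P = [[-4, -3], [1, 1]] with P⁻¹ = [[-1, -3], [1, 4]], and A = P·diag(-3, -2)·P⁻¹.
Then A^8 = P·diag(6561, 256)·P⁻¹ = [[-26244, -768], [6561, 256]] · [[-1, -3], [1, 4]] = [[25476, 75660], [-6305, -18659]].

[[25476, 75660], [-6305, -18659]]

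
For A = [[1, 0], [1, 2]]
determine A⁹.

tr A = 3 and det A = 2, so the characteristic polynomial is λ² − (3)λ + (2) with roots 2 and 1.
Eigenvectors give P = [[0, -1], [1, 1]] with P⁻¹ = [[1, 1], [-1, 0]], and A = P·diag(2, 1)·P⁻¹.
Then A⁹ = P·diag(512, 1)·P⁻¹ = [[0, -1], [512, 1]] · [[1, 1], [-1, 0]] = [[1, 0], [511, 512]].

[[1, 0], [511, 512]]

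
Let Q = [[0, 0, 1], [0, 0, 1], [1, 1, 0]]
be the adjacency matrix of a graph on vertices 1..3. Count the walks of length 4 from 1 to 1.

The number of length-4 walks from vertex 1 to vertex 1 is entry (1,1) of Q⁴, where Q is the adjacency matrix.
Q² = [[1, 1, 0], [1, 1, 0], [0, 0, 2]]
Q³ = [[0, 0, 2], [0, 0, 2], [2, 2, 0]]
Q⁴ = [[2, 2, 0], [2, 2, 0], [0, 0, 4]]

2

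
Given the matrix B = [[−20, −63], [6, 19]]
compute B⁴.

tr B = −1 and det B = −2, so the characteristic polynomial is λ² − (−1)λ + (−2) with roots 1 and −2.
Eigenvectors give P = [[−3, 7], [1, −2]] with P⁻¹ = [[2, 7], [1, 3]], and B = P·diag(1, −2)·P⁻¹.
Then B⁴ = P·diag(1, 16)·P⁻¹ = [[−3, 112], [1, −32]] · [[2, 7], [1, 3]] = [[106, 315], [−30, −89]].

[[106, 315], [−30, −89]]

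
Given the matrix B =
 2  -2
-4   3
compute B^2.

[[12, -10], [-20, 17]]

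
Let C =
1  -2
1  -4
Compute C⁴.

[[-17, 78], [-39, 178]]

C² = [[-1, 6], [-3, 14]]
C³ = [[5, -22], [11, -50]]
C⁴ = [[-17, 78], [-39, 178]]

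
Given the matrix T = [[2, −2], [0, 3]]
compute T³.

[[8, −38], [0, 27]]

T² = [[4, −10], [0, 9]]
T³ = [[8, −38], [0, 27]]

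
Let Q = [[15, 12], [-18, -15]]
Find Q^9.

tr Q = 0 and det Q = -9, so the characteristic polynomial is λ² − (0)λ + (-9) with roots 3 and -3.
Eigenvectors give P = [[-1, -2], [1, 3]] with P⁻¹ = [[-3, -2], [1, 1]], and Q = P·diag(3, -3)·P⁻¹.
Then Q^9 = P·diag(19683, -19683)·P⁻¹ = [[-19683, 39366], [19683, -59049]] · [[-3, -2], [1, 1]] = [[98415, 78732], [-118098, -98415]].

[[98415, 78732], [-118098, -98415]]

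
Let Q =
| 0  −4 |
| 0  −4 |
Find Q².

[[0, 16], [0, 16]]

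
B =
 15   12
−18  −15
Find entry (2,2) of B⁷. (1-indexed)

tr B = 0 and det B = −9, so the characteristic polynomial is λ² − (0)λ + (−9) with roots −3 and 3.
Eigenvectors give P = [[2, −1], [−3, 1]] with P⁻¹ = [[−1, −1], [−3, −2]], and B = P·diag(−3, 3)·P⁻¹.
Then B⁷ = P·diag(−2187, 2187)·P⁻¹ = [[−4374, −2187], [6561, 2187]] · [[−1, −1], [−3, −2]] = [[10935, 8748], [−13122, −10935]].

−10935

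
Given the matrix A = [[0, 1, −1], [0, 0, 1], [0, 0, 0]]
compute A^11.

A is strictly triangular, hence nilpotent: A^3 = 0, so A^11 = 0.

[[0, 0, 0], [0, 0, 0], [0, 0, 0]]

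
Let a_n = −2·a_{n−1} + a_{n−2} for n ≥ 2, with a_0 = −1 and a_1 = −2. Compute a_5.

With companion matrix C = [[−2, 1], [1, 0]], [a_n, a_{n−1}]ᵀ = C·[a_{n−1}, a_{n−2}]ᵀ, so [a_5, a_4]ᵀ = C^4·[a_1, a_0]ᵀ.
C^4 = [[29, −12], [−12, 5]], giving [a_5, a_4]ᵀ = [[−46], [19]].

−46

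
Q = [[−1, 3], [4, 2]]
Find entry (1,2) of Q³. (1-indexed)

45

Q² = [[13, 3], [4, 16]]
Q³ = [[−1, 45], [60, 44]]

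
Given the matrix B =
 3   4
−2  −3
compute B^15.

B² = I (check: tr B = 0 and det B = −1), so B^15 = B since 15 is odd.

[[3, 4], [−2, −3]]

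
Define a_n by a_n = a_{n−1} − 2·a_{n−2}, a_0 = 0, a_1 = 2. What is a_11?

With companion matrix Q = [[1, −2], [1, 0]], [a_n, a_{n−1}]ᵀ = Q·[a_{n−1}, a_{n−2}]ᵀ, so [a_11, a_10]ᵀ = Q^10·[a_1, a_0]ᵀ.
Q^10 = [[23, 22], [−11, 34]], giving [a_11, a_10]ᵀ = [[46], [−22]].

46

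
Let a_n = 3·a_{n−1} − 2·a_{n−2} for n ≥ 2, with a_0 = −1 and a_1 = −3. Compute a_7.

With companion matrix M = [[3, −2], [1, 0]], [a_n, a_{n−1}]ᵀ = M·[a_{n−1}, a_{n−2}]ᵀ, so [a_7, a_6]ᵀ = M⁶·[a_1, a_0]ᵀ.
M⁶ = [[127, −126], [63, −62]], giving [a_7, a_6]ᵀ = [[−255], [−127]].

−255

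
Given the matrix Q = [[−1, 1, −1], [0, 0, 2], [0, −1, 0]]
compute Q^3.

Q^2 = [[1, 0, 3], [0, −2, 0], [0, 0, −2]]
Q^3 = [[−1, −2, −1], [0, 0, −4], [0, 2, 0]]

[[−1, −2, −1], [0, 0, −4], [0, 2, 0]]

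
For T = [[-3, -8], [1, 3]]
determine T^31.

T² = I (check: tr T = 0 and det T = -1), so T^31 = T since 31 is odd.

[[-3, -8], [1, 3]]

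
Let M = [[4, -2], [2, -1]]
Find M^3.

[[36, -18], [18, -9]]

M^2 = [[12, -6], [6, -3]]
M^3 = [[36, -18], [18, -9]]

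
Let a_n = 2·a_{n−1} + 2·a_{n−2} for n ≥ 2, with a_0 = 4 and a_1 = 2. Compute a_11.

90048

With companion matrix Q = [[2, 2], [1, 0]], [a_n, a_{n−1}]ᵀ = Q·[a_{n−1}, a_{n−2}]ᵀ, so [a_11, a_10]ᵀ = Q¹⁰·[a_1, a_0]ᵀ.
Q¹⁰ = [[18272, 13376], [6688, 4896]], giving [a_11, a_10]ᵀ = [[90048], [32960]].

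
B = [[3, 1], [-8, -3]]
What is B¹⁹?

B² = I (check: tr B = 0 and det B = -1), so B¹⁹ = B since 19 is odd.

[[3, 1], [-8, -3]]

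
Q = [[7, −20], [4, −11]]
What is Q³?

tr Q = −4 and det Q = 3, so the characteristic polynomial is λ² − (−4)λ + (3) with roots −3 and −1.
Eigenvectors give P = [[2, 5], [1, 2]] with P⁻¹ = [[−2, 5], [1, −2]], and Q = P·diag(−3, −1)·P⁻¹.
Then Q³ = P·diag(−27, −1)·P⁻¹ = [[−54, −5], [−27, −2]] · [[−2, 5], [1, −2]] = [[103, −260], [52, −131]].

[[103, −260], [52, −131]]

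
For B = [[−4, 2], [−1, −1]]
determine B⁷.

[[−4246, 4118], [−2059, 1931]]

tr B = −5 and det B = 6, so the characteristic polynomial is λ² − (−5)λ + (6) with roots −2 and −3.
Eigenvectors give P = [[1, 2], [1, 1]] with P⁻¹ = [[−1, 2], [1, −1]], and B = P·diag(−2, −3)·P⁻¹.
Then B⁷ = P·diag(−128, −2187)·P⁻¹ = [[−128, −4374], [−128, −2187]] · [[−1, 2], [1, −1]] = [[−4246, 4118], [−2059, 1931]].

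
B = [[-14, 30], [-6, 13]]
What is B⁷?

tr B = -1 and det B = -2, so the characteristic polynomial is λ² − (-1)λ + (-2) with roots 1 and -2.
Eigenvectors give P = [[2, 5], [1, 2]] with P⁻¹ = [[-2, 5], [1, -2]], and B = P·diag(1, -2)·P⁻¹.
Then B⁷ = P·diag(1, -128)·P⁻¹ = [[2, -640], [1, -256]] · [[-2, 5], [1, -2]] = [[-644, 1290], [-258, 517]].

[[-644, 1290], [-258, 517]]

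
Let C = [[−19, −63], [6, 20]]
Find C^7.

[[−775, −2709], [258, 902]]

tr C = 1 and det C = −2, so the characteristic polynomial is λ² − (1)λ + (−2) with roots 2 and −1.
Eigenvectors give P = [[−3, 7], [1, −2]] with P⁻¹ = [[2, 7], [1, 3]], and C = P·diag(2, −1)·P⁻¹.
Then C^7 = P·diag(128, −1)·P⁻¹ = [[−384, −7], [128, 2]] · [[2, 7], [1, 3]] = [[−775, −2709], [258, 902]].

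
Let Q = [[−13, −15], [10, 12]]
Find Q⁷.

[[−6817, −6945], [4630, 4758]]

tr Q = −1 and det Q = −6, so the characteristic polynomial is λ² − (−1)λ + (−6) with roots 2 and −3.
Eigenvectors give P = [[−1, 3], [1, −2]] with P⁻¹ = [[2, 3], [1, 1]], and Q = P·diag(2, −3)·P⁻¹.
Then Q⁷ = P·diag(128, −2187)·P⁻¹ = [[−128, −6561], [128, 4374]] · [[2, 3], [1, 1]] = [[−6817, −6945], [4630, 4758]].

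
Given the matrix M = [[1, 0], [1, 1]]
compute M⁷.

M = I + N where N = [[0, 0], [1, 0]] is strictly lower-triangular, so N² = 0.
(I + N)⁷ = I + 7·N = [[1, 0], [7, 1]].

[[1, 0], [7, 1]]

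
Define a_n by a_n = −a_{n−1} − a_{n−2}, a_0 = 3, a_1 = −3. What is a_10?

With companion matrix M = [[−1, −1], [1, 0]], [a_n, a_{n−1}]ᵀ = M·[a_{n−1}, a_{n−2}]ᵀ, so [a_10, a_9]ᵀ = M⁹·[a_1, a_0]ᵀ.
M⁹ = [[1, 0], [0, 1]], giving [a_10, a_9]ᵀ = [[−3], [3]].

−3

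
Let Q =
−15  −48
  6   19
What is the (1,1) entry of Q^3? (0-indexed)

235

tr Q = 4 and det Q = 3, so the characteristic polynomial is λ² − (4)λ + (3) with roots 1 and 3.
Eigenvectors give P = [[−3, 8], [1, −3]] with P⁻¹ = [[−3, −8], [−1, −3]], and Q = P·diag(1, 3)·P⁻¹.
Then Q^3 = P·diag(1, 27)·P⁻¹ = [[−3, 216], [1, −81]] · [[−3, −8], [−1, −3]] = [[−207, −624], [78, 235]].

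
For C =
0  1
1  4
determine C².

[[1, 4], [4, 17]]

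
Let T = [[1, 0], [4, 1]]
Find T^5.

T = I + N where N = [[0, 0], [4, 0]] is strictly lower-triangular, so N^2 = 0.
(I + N)^5 = I + 5·N = [[1, 0], [20, 1]].

[[1, 0], [20, 1]]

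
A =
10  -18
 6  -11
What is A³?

[[28, -54], [18, -35]]

tr A = -1 and det A = -2, so the characteristic polynomial is λ² − (-1)λ + (-2) with roots -2 and 1.
Eigenvectors give P = [[-3, 2], [-2, 1]] with P⁻¹ = [[1, -2], [2, -3]], and A = P·diag(-2, 1)·P⁻¹.
Then A³ = P·diag(-8, 1)·P⁻¹ = [[24, 2], [16, 1]] · [[1, -2], [2, -3]] = [[28, -54], [18, -35]].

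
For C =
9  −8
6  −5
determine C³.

tr C = 4 and det C = 3, so the characteristic polynomial is λ² − (4)λ + (3) with roots 3 and 1.
Eigenvectors give P = [[4, 1], [3, 1]] with P⁻¹ = [[1, −1], [−3, 4]], and C = P·diag(3, 1)·P⁻¹.
Then C³ = P·diag(27, 1)·P⁻¹ = [[108, 1], [81, 1]] · [[1, −1], [−3, 4]] = [[105, −104], [78, −77]].

[[105, −104], [78, −77]]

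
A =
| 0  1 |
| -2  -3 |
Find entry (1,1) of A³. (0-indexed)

-15

tr A = -3 and det A = 2, so the characteristic polynomial is λ² − (-3)λ + (2) with roots -2 and -1.
Eigenvectors give P = [[-1, -1], [2, 1]] with P⁻¹ = [[1, 1], [-2, -1]], and A = P·diag(-2, -1)·P⁻¹.
Then A³ = P·diag(-8, -1)·P⁻¹ = [[8, 1], [-16, -1]] · [[1, 1], [-2, -1]] = [[6, 7], [-14, -15]].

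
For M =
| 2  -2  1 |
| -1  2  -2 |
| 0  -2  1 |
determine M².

[[6, -10, 7], [-4, 10, -7], [2, -6, 5]]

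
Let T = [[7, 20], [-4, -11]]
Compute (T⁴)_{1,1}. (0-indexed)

tr T = -4 and det T = 3, so the characteristic polynomial is λ² − (-4)λ + (3) with roots -3 and -1.
Eigenvectors give P = [[-2, 5], [1, -2]] with P⁻¹ = [[2, 5], [1, 2]], and T = P·diag(-3, -1)·P⁻¹.
Then T⁴ = P·diag(81, 1)·P⁻¹ = [[-162, 5], [81, -2]] · [[2, 5], [1, 2]] = [[-319, -800], [160, 401]].

401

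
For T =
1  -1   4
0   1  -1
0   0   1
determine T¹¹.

T = I + N where N = [[0, -1, 4], [0, 0, -1], [0, 0, 0]] is strictly upper-triangular, so N³ = 0.
(I + N)¹¹ = I + 11·N + 55·N² = [[1, -11, 99], [0, 1, -11], [0, 0, 1]].

[[1, -11, 99], [0, 1, -11], [0, 0, 1]]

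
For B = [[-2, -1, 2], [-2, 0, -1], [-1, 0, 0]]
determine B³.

[[-9, -4, 6], [-10, -5, 8], [-4, -2, 3]]

B² = [[4, 2, -3], [5, 2, -4], [2, 1, -2]]
B³ = [[-9, -4, 6], [-10, -5, 8], [-4, -2, 3]]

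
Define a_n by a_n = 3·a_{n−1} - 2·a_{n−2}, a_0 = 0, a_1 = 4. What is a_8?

With companion matrix C = [[3, -2], [1, 0]], [a_n, a_{n−1}]ᵀ = C·[a_{n−1}, a_{n−2}]ᵀ, so [a_8, a_7]ᵀ = C⁷·[a_1, a_0]ᵀ.
C⁷ = [[255, -254], [127, -126]], giving [a_8, a_7]ᵀ = [[1020], [508]].

1020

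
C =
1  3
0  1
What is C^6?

C = I + N where N = [[0, 3], [0, 0]] is strictly upper-triangular, so N^2 = 0.
(I + N)^6 = I + 6·N = [[1, 18], [0, 1]].

[[1, 18], [0, 1]]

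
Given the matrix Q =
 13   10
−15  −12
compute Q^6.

[[2059, 1330], [−1995, −1266]]

tr Q = 1 and det Q = −6, so the characteristic polynomial is λ² − (1)λ + (−6) with roots 3 and −2.
Eigenvectors give P = [[−1, 2], [1, −3]] with P⁻¹ = [[−3, −2], [−1, −1]], and Q = P·diag(3, −2)·P⁻¹.
Then Q^6 = P·diag(729, 64)·P⁻¹ = [[−729, 128], [729, −192]] · [[−3, −2], [−1, −1]] = [[2059, 1330], [−1995, −1266]].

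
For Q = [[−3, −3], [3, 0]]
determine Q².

[[0, 9], [−9, −9]]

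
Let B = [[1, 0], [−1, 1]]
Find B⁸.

B = I + N where N = [[0, 0], [−1, 0]] is strictly lower-triangular, so N² = 0.
(I + N)⁸ = I + 8·N = [[1, 0], [−8, 1]].

[[1, 0], [−8, 1]]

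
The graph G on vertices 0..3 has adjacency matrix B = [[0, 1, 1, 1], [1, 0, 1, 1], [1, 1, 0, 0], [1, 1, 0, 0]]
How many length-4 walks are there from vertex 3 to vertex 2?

The number of length-4 walks from vertex 3 to vertex 2 is entry (3,2) of B^4, where B is the adjacency matrix.
B^2 = [[3, 2, 1, 1], [2, 3, 1, 1], [1, 1, 2, 2], [1, 1, 2, 2]]
B^3 = [[4, 5, 5, 5], [5, 4, 5, 5], [5, 5, 2, 2], [5, 5, 2, 2]]
B^4 = [[15, 14, 9, 9], [14, 15, 9, 9], [9, 9, 10, 10], [9, 9, 10, 10]]

10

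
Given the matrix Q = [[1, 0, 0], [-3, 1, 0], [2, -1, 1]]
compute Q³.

Q = I + N where N = [[0, 0, 0], [-3, 0, 0], [2, -1, 0]] is strictly lower-triangular, so N³ = 0.
(I + N)³ = I + 3·N + 3·N² = [[1, 0, 0], [-9, 1, 0], [15, -3, 1]].

[[1, 0, 0], [-9, 1, 0], [15, -3, 1]]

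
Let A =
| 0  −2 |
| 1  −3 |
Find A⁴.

tr A = −3 and det A = 2, so the characteristic polynomial is λ² − (−3)λ + (2) with roots −2 and −1.
Eigenvectors give P = [[1, 2], [1, 1]] with P⁻¹ = [[−1, 2], [1, −1]], and A = P·diag(−2, −1)·P⁻¹.
Then A⁴ = P·diag(16, 1)·P⁻¹ = [[16, 2], [16, 1]] · [[−1, 2], [1, −1]] = [[−14, 30], [−15, 31]].

[[−14, 30], [−15, 31]]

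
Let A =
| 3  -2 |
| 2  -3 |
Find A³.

A² = [[5, 0], [0, 5]]
A³ = [[15, -10], [10, -15]]

[[15, -10], [10, -15]]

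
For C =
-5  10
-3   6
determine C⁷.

C² = C (a projection; rank 1, trace 1), so C⁷ = C.

[[-5, 10], [-3, 6]]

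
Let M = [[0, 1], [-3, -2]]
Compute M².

[[-3, -2], [6, 1]]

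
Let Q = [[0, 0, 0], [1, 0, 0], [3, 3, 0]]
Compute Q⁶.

Q is strictly triangular, hence nilpotent: Q³ = 0, so Q⁶ = 0.

[[0, 0, 0], [0, 0, 0], [0, 0, 0]]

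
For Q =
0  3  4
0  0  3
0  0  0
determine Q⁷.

[[0, 0, 0], [0, 0, 0], [0, 0, 0]]

Q is strictly triangular, hence nilpotent: Q³ = 0, so Q⁷ = 0.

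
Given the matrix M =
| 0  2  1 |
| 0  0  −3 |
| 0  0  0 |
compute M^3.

M is strictly triangular, hence nilpotent: M^3 = 0, so M^3 = 0.

[[0, 0, 0], [0, 0, 0], [0, 0, 0]]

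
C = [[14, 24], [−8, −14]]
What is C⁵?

tr C = 0 and det C = −4, so the characteristic polynomial is λ² − (0)λ + (−4) with roots −2 and 2.
Eigenvectors give P = [[3, 2], [−2, −1]] with P⁻¹ = [[−1, −2], [2, 3]], and C = P·diag(−2, 2)·P⁻¹.
Then C⁵ = P·diag(−32, 32)·P⁻¹ = [[−96, 64], [64, −32]] · [[−1, −2], [2, 3]] = [[224, 384], [−128, −224]].

[[224, 384], [−128, −224]]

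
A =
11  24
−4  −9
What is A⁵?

[[731, 1464], [−244, −489]]

tr A = 2 and det A = −3, so the characteristic polynomial is λ² − (2)λ + (−3) with roots 3 and −1.
Eigenvectors give P = [[3, −2], [−1, 1]] with P⁻¹ = [[1, 2], [1, 3]], and A = P·diag(3, −1)·P⁻¹.
Then A⁵ = P·diag(243, −1)·P⁻¹ = [[729, 2], [−243, −1]] · [[1, 2], [1, 3]] = [[731, 1464], [−244, −489]].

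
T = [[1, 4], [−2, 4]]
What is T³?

[[−47, 52], [−26, −8]]

T² = [[−7, 20], [−10, 8]]
T³ = [[−47, 52], [−26, −8]]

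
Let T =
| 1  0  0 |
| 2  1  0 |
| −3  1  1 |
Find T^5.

[[1, 0, 0], [10, 1, 0], [5, 5, 1]]

T = I + N where N = [[0, 0, 0], [2, 0, 0], [−3, 1, 0]] is strictly lower-triangular, so N^3 = 0.
(I + N)^5 = I + 5·N + 10·N^2 = [[1, 0, 0], [10, 1, 0], [5, 5, 1]].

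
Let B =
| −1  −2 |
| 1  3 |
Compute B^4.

[[−7, −24], [12, 41]]

B^2 = [[−1, −4], [2, 7]]
B^3 = [[−3, −10], [5, 17]]
B^4 = [[−7, −24], [12, 41]]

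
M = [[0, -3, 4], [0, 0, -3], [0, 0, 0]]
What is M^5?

M is strictly triangular, hence nilpotent: M^3 = 0, so M^5 = 0.

[[0, 0, 0], [0, 0, 0], [0, 0, 0]]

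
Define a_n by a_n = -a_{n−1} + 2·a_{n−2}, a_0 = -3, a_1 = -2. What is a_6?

-24

With companion matrix T = [[-1, 2], [1, 0]], [a_n, a_{n−1}]ᵀ = T·[a_{n−1}, a_{n−2}]ᵀ, so [a_6, a_5]ᵀ = T⁵·[a_1, a_0]ᵀ.
T⁵ = [[-21, 22], [11, -10]], giving [a_6, a_5]ᵀ = [[-24], [8]].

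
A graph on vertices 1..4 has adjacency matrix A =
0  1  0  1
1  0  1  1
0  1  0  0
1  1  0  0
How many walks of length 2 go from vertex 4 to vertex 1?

1

The number of length-2 walks from vertex 4 to vertex 1 is entry (4,1) of A^2, where A is the adjacency matrix.
A^2 = [[2, 1, 1, 1], [1, 3, 0, 1], [1, 0, 1, 1], [1, 1, 1, 2]]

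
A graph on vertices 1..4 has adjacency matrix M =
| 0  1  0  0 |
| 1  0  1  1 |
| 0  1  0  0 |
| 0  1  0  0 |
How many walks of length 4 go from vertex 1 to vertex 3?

3

The number of length-4 walks from vertex 1 to vertex 3 is entry (1,3) of M⁴, where M is the adjacency matrix.
M² = [[1, 0, 1, 1], [0, 3, 0, 0], [1, 0, 1, 1], [1, 0, 1, 1]]
M³ = [[0, 3, 0, 0], [3, 0, 3, 3], [0, 3, 0, 0], [0, 3, 0, 0]]
M⁴ = [[3, 0, 3, 3], [0, 9, 0, 0], [3, 0, 3, 3], [3, 0, 3, 3]]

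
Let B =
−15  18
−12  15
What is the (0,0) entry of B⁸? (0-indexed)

6561

tr B = 0 and det B = −9, so the characteristic polynomial is λ² − (0)λ + (−9) with roots −3 and 3.
Eigenvectors give P = [[3, 1], [2, 1]] with P⁻¹ = [[1, −1], [−2, 3]], and B = P·diag(−3, 3)·P⁻¹.
Then B⁸ = P·diag(6561, 6561)·P⁻¹ = [[19683, 6561], [13122, 6561]] · [[1, −1], [−2, 3]] = [[6561, 0], [0, 6561]].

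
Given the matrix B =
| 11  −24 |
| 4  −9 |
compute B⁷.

[[6563, −13128], [2188, −4377]]

tr B = 2 and det B = −3, so the characteristic polynomial is λ² − (2)λ + (−3) with roots −1 and 3.
Eigenvectors give P = [[2, 3], [1, 1]] with P⁻¹ = [[−1, 3], [1, −2]], and B = P·diag(−1, 3)·P⁻¹.
Then B⁷ = P·diag(−1, 2187)·P⁻¹ = [[−2, 6561], [−1, 2187]] · [[−1, 3], [1, −2]] = [[6563, −13128], [2188, −4377]].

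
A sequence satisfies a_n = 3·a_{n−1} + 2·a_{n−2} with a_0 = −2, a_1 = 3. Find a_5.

With companion matrix B = [[3, 2], [1, 0]], [a_n, a_{n−1}]ᵀ = B·[a_{n−1}, a_{n−2}]ᵀ, so [a_5, a_4]ᵀ = B^4·[a_1, a_0]ᵀ.
B^4 = [[139, 78], [39, 22]], giving [a_5, a_4]ᵀ = [[261], [73]].

261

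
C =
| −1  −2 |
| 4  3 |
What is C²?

[[−7, −4], [8, 1]]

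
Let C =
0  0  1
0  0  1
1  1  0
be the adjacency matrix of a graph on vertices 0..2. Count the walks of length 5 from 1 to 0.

The number of length-5 walks from vertex 1 to vertex 0 is entry (1,0) of C^5, where C is the adjacency matrix.
C^2 = [[1, 1, 0], [1, 1, 0], [0, 0, 2]]
C^3 = [[0, 0, 2], [0, 0, 2], [2, 2, 0]]
C^4 = [[2, 2, 0], [2, 2, 0], [0, 0, 4]]
C^5 = [[0, 0, 4], [0, 0, 4], [4, 4, 0]]

0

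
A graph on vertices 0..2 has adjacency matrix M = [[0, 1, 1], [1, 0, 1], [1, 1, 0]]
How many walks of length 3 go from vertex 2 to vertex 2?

The number of length-3 walks from vertex 2 to vertex 2 is entry (2,2) of M³, where M is the adjacency matrix.
M² = [[2, 1, 1], [1, 2, 1], [1, 1, 2]]
M³ = [[2, 3, 3], [3, 2, 3], [3, 3, 2]]

2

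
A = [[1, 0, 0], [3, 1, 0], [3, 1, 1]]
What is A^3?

[[1, 0, 0], [9, 1, 0], [18, 3, 1]]

A = I + N where N = [[0, 0, 0], [3, 0, 0], [3, 1, 0]] is strictly lower-triangular, so N^3 = 0.
(I + N)^3 = I + 3·N + 3·N^2 = [[1, 0, 0], [9, 1, 0], [18, 3, 1]].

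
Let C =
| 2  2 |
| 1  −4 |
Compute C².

[[6, −4], [−2, 18]]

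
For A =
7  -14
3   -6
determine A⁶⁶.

A² = A (a projection; rank 1, trace 1), so A⁶⁶ = A.

[[7, -14], [3, -6]]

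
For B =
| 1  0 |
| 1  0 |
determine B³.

[[1, 0], [1, 0]]

B² = B (a projection; rank 1, trace 1), so B³ = B.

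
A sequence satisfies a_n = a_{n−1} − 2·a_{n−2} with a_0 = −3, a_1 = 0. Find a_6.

With companion matrix M = [[1, −2], [1, 0]], [a_n, a_{n−1}]ᵀ = M·[a_{n−1}, a_{n−2}]ᵀ, so [a_6, a_5]ᵀ = M⁵·[a_1, a_0]ᵀ.
M⁵ = [[5, 2], [−1, 6]], giving [a_6, a_5]ᵀ = [[−6], [−18]].

−6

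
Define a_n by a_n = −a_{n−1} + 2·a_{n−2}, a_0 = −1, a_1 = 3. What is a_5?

With companion matrix M = [[−1, 2], [1, 0]], [a_n, a_{n−1}]ᵀ = M·[a_{n−1}, a_{n−2}]ᵀ, so [a_5, a_4]ᵀ = M⁴·[a_1, a_0]ᵀ.
M⁴ = [[11, −10], [−5, 6]], giving [a_5, a_4]ᵀ = [[43], [−21]].

43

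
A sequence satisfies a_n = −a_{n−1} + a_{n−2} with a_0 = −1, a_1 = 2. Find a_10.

−144

With companion matrix T = [[−1, 1], [1, 0]], [a_n, a_{n−1}]ᵀ = T·[a_{n−1}, a_{n−2}]ᵀ, so [a_10, a_9]ᵀ = T⁹·[a_1, a_0]ᵀ.
T⁹ = [[−55, 34], [34, −21]], giving [a_10, a_9]ᵀ = [[−144], [89]].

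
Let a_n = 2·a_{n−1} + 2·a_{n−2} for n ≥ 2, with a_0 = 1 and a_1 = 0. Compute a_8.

656

With companion matrix T = [[2, 2], [1, 0]], [a_n, a_{n−1}]ᵀ = T·[a_{n−1}, a_{n−2}]ᵀ, so [a_8, a_7]ᵀ = T⁷·[a_1, a_0]ᵀ.
T⁷ = [[896, 656], [328, 240]], giving [a_8, a_7]ᵀ = [[656], [240]].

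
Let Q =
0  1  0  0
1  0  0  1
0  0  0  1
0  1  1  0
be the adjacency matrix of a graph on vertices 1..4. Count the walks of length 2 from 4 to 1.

The number of length-2 walks from vertex 4 to vertex 1 is entry (4,1) of Q², where Q is the adjacency matrix.
Q² = [[1, 0, 0, 1], [0, 2, 1, 0], [0, 1, 1, 0], [1, 0, 0, 2]]

1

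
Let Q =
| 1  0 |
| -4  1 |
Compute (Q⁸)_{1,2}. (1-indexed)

0

Q = I + N where N = [[0, 0], [-4, 0]] is strictly lower-triangular, so N² = 0.
(I + N)⁸ = I + 8·N = [[1, 0], [-32, 1]].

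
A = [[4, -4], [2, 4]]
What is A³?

[[-32, -160], [80, -32]]

A² = [[8, -32], [16, 8]]
A³ = [[-32, -160], [80, -32]]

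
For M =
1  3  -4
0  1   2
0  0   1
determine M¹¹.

M = I + N where N = [[0, 3, -4], [0, 0, 2], [0, 0, 0]] is strictly upper-triangular, so N³ = 0.
(I + N)¹¹ = I + 11·N + 55·N² = [[1, 33, 286], [0, 1, 22], [0, 0, 1]].

[[1, 33, 286], [0, 1, 22], [0, 0, 1]]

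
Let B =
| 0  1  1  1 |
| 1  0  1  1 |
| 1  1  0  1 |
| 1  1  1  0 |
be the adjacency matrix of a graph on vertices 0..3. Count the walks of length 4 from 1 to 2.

The number of length-4 walks from vertex 1 to vertex 2 is entry (1,2) of B^4, where B is the adjacency matrix.
B^2 = [[3, 2, 2, 2], [2, 3, 2, 2], [2, 2, 3, 2], [2, 2, 2, 3]]
B^3 = [[6, 7, 7, 7], [7, 6, 7, 7], [7, 7, 6, 7], [7, 7, 7, 6]]
B^4 = [[21, 20, 20, 20], [20, 21, 20, 20], [20, 20, 21, 20], [20, 20, 20, 21]]

20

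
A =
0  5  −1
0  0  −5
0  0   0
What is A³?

[[0, 0, 0], [0, 0, 0], [0, 0, 0]]

A is strictly triangular, hence nilpotent: A³ = 0, so A³ = 0.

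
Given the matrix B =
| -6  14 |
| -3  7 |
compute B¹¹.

B² = B (a projection; rank 1, trace 1), so B¹¹ = B.

[[-6, 14], [-3, 7]]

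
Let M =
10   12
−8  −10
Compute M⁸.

tr M = 0 and det M = −4, so the characteristic polynomial is λ² − (0)λ + (−4) with roots −2 and 2.
Eigenvectors give P = [[−1, 3], [1, −2]] with P⁻¹ = [[2, 3], [1, 1]], and M = P·diag(−2, 2)·P⁻¹.
Then M⁸ = P·diag(256, 256)·P⁻¹ = [[−256, 768], [256, −512]] · [[2, 3], [1, 1]] = [[256, 0], [0, 256]].

[[256, 0], [0, 256]]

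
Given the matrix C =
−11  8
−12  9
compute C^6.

tr C = −2 and det C = −3, so the characteristic polynomial is λ² − (−2)λ + (−3) with roots −3 and 1.
Eigenvectors give P = [[−1, 2], [−1, 3]] with P⁻¹ = [[−3, 2], [−1, 1]], and C = P·diag(−3, 1)·P⁻¹.
Then C^6 = P·diag(729, 1)·P⁻¹ = [[−729, 2], [−729, 3]] · [[−3, 2], [−1, 1]] = [[2185, −1456], [2184, −1455]].

[[2185, −1456], [2184, −1455]]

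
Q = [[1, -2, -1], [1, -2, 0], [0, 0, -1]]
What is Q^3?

Q^2 = [[-1, 2, 0], [-1, 2, -1], [0, 0, 1]]
Q^3 = [[1, -2, 1], [1, -2, 2], [0, 0, -1]]

[[1, -2, 1], [1, -2, 2], [0, 0, -1]]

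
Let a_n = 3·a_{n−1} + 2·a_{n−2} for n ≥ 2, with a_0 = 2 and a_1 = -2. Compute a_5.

With companion matrix A = [[3, 2], [1, 0]], [a_n, a_{n−1}]ᵀ = A·[a_{n−1}, a_{n−2}]ᵀ, so [a_5, a_4]ᵀ = A⁴·[a_1, a_0]ᵀ.
A⁴ = [[139, 78], [39, 22]], giving [a_5, a_4]ᵀ = [[-122], [-34]].

-122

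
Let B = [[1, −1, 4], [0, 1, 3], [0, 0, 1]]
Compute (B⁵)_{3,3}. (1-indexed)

B = I + N where N = [[0, −1, 4], [0, 0, 3], [0, 0, 0]] is strictly upper-triangular, so N³ = 0.
(I + N)⁵ = I + 5·N + 10·N² = [[1, −5, −10], [0, 1, 15], [0, 0, 1]].

1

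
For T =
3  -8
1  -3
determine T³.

T² = I (check: tr T = 0 and det T = -1), so T³ = T since 3 is odd.

[[3, -8], [1, -3]]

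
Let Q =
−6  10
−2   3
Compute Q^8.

[[1276, −2550], [510, −1019]]

tr Q = −3 and det Q = 2, so the characteristic polynomial is λ² − (−3)λ + (2) with roots −2 and −1.
Eigenvectors give P = [[5, 2], [2, 1]] with P⁻¹ = [[1, −2], [−2, 5]], and Q = P·diag(−2, −1)·P⁻¹.
Then Q^8 = P·diag(256, 1)·P⁻¹ = [[1280, 2], [512, 1]] · [[1, −2], [−2, 5]] = [[1276, −2550], [510, −1019]].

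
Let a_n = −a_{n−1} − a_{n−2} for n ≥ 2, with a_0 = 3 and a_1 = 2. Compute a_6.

3

With companion matrix B = [[−1, −1], [1, 0]], [a_n, a_{n−1}]ᵀ = B·[a_{n−1}, a_{n−2}]ᵀ, so [a_6, a_5]ᵀ = B⁵·[a_1, a_0]ᵀ.
B⁵ = [[0, 1], [−1, −1]], giving [a_6, a_5]ᵀ = [[3], [−5]].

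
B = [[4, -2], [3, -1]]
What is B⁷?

tr B = 3 and det B = 2, so the characteristic polynomial is λ² − (3)λ + (2) with roots 2 and 1.
Eigenvectors give P = [[-1, 2], [-1, 3]] with P⁻¹ = [[-3, 2], [-1, 1]], and B = P·diag(2, 1)·P⁻¹.
Then B⁷ = P·diag(128, 1)·P⁻¹ = [[-128, 2], [-128, 3]] · [[-3, 2], [-1, 1]] = [[382, -254], [381, -253]].

[[382, -254], [381, -253]]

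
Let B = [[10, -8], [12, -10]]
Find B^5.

tr B = 0 and det B = -4, so the characteristic polynomial is λ² − (0)λ + (-4) with roots 2 and -2.
Eigenvectors give P = [[1, -2], [1, -3]] with P⁻¹ = [[3, -2], [1, -1]], and B = P·diag(2, -2)·P⁻¹.
Then B^5 = P·diag(32, -32)·P⁻¹ = [[32, 64], [32, 96]] · [[3, -2], [1, -1]] = [[160, -128], [192, -160]].

[[160, -128], [192, -160]]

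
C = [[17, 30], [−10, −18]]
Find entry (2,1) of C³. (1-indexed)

−70

tr C = −1 and det C = −6, so the characteristic polynomial is λ² − (−1)λ + (−6) with roots −3 and 2.
Eigenvectors give P = [[−3, −2], [2, 1]] with P⁻¹ = [[1, 2], [−2, −3]], and C = P·diag(−3, 2)·P⁻¹.
Then C³ = P·diag(−27, 8)·P⁻¹ = [[81, −16], [−54, 8]] · [[1, 2], [−2, −3]] = [[113, 210], [−70, −132]].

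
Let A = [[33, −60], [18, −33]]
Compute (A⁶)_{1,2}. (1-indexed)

0

tr A = 0 and det A = −9, so the characteristic polynomial is λ² − (0)λ + (−9) with roots 3 and −3.
Eigenvectors give P = [[2, −5], [1, −3]] with P⁻¹ = [[3, −5], [1, −2]], and A = P·diag(3, −3)·P⁻¹.
Then A⁶ = P·diag(729, 729)·P⁻¹ = [[1458, −3645], [729, −2187]] · [[3, −5], [1, −2]] = [[729, 0], [0, 729]].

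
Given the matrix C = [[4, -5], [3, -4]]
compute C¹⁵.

C² = I (check: tr C = 0 and det C = -1), so C¹⁵ = C since 15 is odd.

[[4, -5], [3, -4]]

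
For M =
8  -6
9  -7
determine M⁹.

tr M = 1 and det M = -2, so the characteristic polynomial is λ² − (1)λ + (-2) with roots 2 and -1.
Eigenvectors give P = [[1, -2], [1, -3]] with P⁻¹ = [[3, -2], [1, -1]], and M = P·diag(2, -1)·P⁻¹.
Then M⁹ = P·diag(512, -1)·P⁻¹ = [[512, 2], [512, 3]] · [[3, -2], [1, -1]] = [[1538, -1026], [1539, -1027]].

[[1538, -1026], [1539, -1027]]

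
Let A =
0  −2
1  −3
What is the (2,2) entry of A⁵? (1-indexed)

−63

tr A = −3 and det A = 2, so the characteristic polynomial is λ² − (−3)λ + (2) with roots −1 and −2.
Eigenvectors give P = [[−2, −1], [−1, −1]] with P⁻¹ = [[−1, 1], [1, −2]], and A = P·diag(−1, −2)·P⁻¹.
Then A⁵ = P·diag(−1, −32)·P⁻¹ = [[2, 32], [1, 32]] · [[−1, 1], [1, −2]] = [[30, −62], [31, −63]].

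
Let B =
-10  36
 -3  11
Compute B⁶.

tr B = 1 and det B = -2, so the characteristic polynomial is λ² − (1)λ + (-2) with roots -1 and 2.
Eigenvectors give P = [[4, -3], [1, -1]] with P⁻¹ = [[1, -3], [1, -4]], and B = P·diag(-1, 2)·P⁻¹.
Then B⁶ = P·diag(1, 64)·P⁻¹ = [[4, -192], [1, -64]] · [[1, -3], [1, -4]] = [[-188, 756], [-63, 253]].

[[-188, 756], [-63, 253]]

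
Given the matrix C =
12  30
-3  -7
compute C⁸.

[[63306, 189150], [-18915, -56489]]

tr C = 5 and det C = 6, so the characteristic polynomial is λ² − (5)λ + (6) with roots 3 and 2.
Eigenvectors give P = [[10, -3], [-3, 1]] with P⁻¹ = [[1, 3], [3, 10]], and C = P·diag(3, 2)·P⁻¹.
Then C⁸ = P·diag(6561, 256)·P⁻¹ = [[65610, -768], [-19683, 256]] · [[1, 3], [3, 10]] = [[63306, 189150], [-18915, -56489]].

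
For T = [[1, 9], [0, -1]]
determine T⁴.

T² = I (check: tr T = 0 and det T = -1), so T⁴ = I since 4 is even.

[[1, 0], [0, 1]]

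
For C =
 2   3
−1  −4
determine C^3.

[[8, 27], [−9, −46]]

C^2 = [[1, −6], [2, 13]]
C^3 = [[8, 27], [−9, −46]]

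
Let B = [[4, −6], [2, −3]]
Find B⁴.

B² = B (a projection; rank 1, trace 1), so B⁴ = B.

[[4, −6], [2, −3]]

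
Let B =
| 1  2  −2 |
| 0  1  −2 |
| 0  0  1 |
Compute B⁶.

[[1, 12, −72], [0, 1, −12], [0, 0, 1]]

B = I + N where N = [[0, 2, −2], [0, 0, −2], [0, 0, 0]] is strictly upper-triangular, so N³ = 0.
(I + N)⁶ = I + 6·N + 15·N² = [[1, 12, −72], [0, 1, −12], [0, 0, 1]].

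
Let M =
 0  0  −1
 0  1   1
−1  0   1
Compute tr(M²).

4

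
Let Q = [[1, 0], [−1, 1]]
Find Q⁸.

Q = I + N where N = [[0, 0], [−1, 0]] is strictly lower-triangular, so N² = 0.
(I + N)⁸ = I + 8·N = [[1, 0], [−8, 1]].

[[1, 0], [−8, 1]]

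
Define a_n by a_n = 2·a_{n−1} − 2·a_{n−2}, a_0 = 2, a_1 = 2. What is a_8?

32

With companion matrix A = [[2, −2], [1, 0]], [a_n, a_{n−1}]ᵀ = A·[a_{n−1}, a_{n−2}]ᵀ, so [a_8, a_7]ᵀ = A⁷·[a_1, a_0]ᵀ.
A⁷ = [[0, 16], [−8, 16]], giving [a_8, a_7]ᵀ = [[32], [16]].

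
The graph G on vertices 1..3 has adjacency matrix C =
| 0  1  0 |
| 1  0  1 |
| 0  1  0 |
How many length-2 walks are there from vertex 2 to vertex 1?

The number of length-2 walks from vertex 2 to vertex 1 is entry (2,1) of C², where C is the adjacency matrix.
C² = [[1, 0, 1], [0, 2, 0], [1, 0, 1]]

0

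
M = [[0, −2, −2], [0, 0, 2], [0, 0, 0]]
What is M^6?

M is strictly triangular, hence nilpotent: M^3 = 0, so M^6 = 0.

[[0, 0, 0], [0, 0, 0], [0, 0, 0]]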